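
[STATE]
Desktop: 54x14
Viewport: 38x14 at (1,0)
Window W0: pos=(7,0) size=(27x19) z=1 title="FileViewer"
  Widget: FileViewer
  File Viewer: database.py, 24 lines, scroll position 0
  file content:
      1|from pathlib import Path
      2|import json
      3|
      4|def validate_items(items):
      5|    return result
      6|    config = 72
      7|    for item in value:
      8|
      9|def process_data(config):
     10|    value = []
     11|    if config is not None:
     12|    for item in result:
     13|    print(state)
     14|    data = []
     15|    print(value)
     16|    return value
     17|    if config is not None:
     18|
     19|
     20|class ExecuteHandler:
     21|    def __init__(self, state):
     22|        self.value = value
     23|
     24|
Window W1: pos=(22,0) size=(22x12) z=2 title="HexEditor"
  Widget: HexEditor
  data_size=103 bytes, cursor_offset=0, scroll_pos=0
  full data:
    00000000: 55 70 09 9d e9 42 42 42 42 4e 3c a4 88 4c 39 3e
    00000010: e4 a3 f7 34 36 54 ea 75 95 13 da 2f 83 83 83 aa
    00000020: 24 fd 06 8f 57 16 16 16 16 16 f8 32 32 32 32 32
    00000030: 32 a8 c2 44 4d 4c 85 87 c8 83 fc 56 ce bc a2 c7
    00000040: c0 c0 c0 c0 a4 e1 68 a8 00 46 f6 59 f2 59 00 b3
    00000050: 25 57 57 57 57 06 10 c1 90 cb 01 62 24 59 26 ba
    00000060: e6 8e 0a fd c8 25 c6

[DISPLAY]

      ┏━━━━━━━━━━━━━━┏━━━━━━━━━━━━━━━━
      ┃ FileViewer   ┃ HexEditor      
      ┠──────────────┠────────────────
      ┃from pathlib i┃00000000  55 70 
      ┃import json   ┃00000010  e4 a3 
      ┃              ┃00000020  24 fd 
      ┃def validate_i┃00000030  32 a8 
      ┃    return res┃00000040  c0 c0 
      ┃    config = 7┃00000050  25 57 
      ┃    for item i┃00000060  e6 8e 
      ┃              ┃                
      ┃def process_da┗━━━━━━━━━━━━━━━━
      ┃    value = []          ░┃     
      ┃    if config is not Non░┃     


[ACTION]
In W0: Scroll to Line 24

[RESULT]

      ┏━━━━━━━━━━━━━━┏━━━━━━━━━━━━━━━━
      ┃ FileViewer   ┃ HexEditor      
      ┠──────────────┠────────────────
      ┃    value = []┃00000000  55 70 
      ┃    if config ┃00000010  e4 a3 
      ┃    for item i┃00000020  24 fd 
      ┃    print(stat┃00000030  32 a8 
      ┃    data = [] ┃00000040  c0 c0 
      ┃    print(valu┃00000050  25 57 
      ┃    return val┃00000060  e6 8e 
      ┃    if config ┃                
      ┃              ┗━━━━━━━━━━━━━━━━
      ┃                        ░┃     
      ┃class ExecuteHandler:   ░┃     


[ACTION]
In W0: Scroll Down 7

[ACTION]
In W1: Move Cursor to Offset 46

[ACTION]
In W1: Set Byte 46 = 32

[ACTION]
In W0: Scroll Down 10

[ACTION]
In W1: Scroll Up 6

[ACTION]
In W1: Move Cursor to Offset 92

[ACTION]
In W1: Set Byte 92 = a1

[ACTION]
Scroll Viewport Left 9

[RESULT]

       ┏━━━━━━━━━━━━━━┏━━━━━━━━━━━━━━━
       ┃ FileViewer   ┃ HexEditor     
       ┠──────────────┠───────────────
       ┃    value = []┃00000000  55 70
       ┃    if config ┃00000010  e4 a3
       ┃    for item i┃00000020  24 fd
       ┃    print(stat┃00000030  32 a8
       ┃    data = [] ┃00000040  c0 c0
       ┃    print(valu┃00000050  25 57
       ┃    return val┃00000060  e6 8e
       ┃    if config ┃               
       ┃              ┗━━━━━━━━━━━━━━━
       ┃                        ░┃    
       ┃class ExecuteHandler:   ░┃    


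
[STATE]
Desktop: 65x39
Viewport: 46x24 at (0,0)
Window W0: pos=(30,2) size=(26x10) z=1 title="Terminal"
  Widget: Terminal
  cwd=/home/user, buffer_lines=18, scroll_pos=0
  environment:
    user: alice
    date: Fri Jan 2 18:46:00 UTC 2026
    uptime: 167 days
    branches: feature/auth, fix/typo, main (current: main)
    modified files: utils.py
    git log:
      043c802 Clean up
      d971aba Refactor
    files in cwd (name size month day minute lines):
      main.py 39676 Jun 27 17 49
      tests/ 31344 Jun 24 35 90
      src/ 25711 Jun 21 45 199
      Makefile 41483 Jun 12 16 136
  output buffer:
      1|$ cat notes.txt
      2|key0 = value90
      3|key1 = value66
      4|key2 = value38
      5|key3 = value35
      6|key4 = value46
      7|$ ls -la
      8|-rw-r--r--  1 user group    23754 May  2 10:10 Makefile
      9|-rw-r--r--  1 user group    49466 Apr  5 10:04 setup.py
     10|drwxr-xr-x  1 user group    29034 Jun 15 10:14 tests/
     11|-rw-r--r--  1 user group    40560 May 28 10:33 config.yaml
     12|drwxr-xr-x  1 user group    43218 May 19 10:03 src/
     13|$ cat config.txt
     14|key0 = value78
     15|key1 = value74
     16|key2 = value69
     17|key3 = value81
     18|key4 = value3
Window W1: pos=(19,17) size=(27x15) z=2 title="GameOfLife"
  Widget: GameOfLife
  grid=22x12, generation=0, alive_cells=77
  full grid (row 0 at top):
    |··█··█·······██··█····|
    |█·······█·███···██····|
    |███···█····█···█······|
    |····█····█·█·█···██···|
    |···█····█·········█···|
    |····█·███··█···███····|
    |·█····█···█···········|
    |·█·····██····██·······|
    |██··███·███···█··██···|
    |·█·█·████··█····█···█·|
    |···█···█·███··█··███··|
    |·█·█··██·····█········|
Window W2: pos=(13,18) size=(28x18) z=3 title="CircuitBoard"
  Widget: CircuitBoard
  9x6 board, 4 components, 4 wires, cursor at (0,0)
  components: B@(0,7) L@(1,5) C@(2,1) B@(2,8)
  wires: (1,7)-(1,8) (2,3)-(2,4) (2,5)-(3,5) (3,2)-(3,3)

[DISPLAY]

                                              
                                              
                              ┏━━━━━━━━━━━━━━━
                              ┃ Terminal      
                              ┠───────────────
                              ┃$ cat notes.txt
                              ┃key0 = value90 
                              ┃key1 = value66 
                              ┃key2 = value38 
                              ┃key3 = value35 
                              ┃key4 = value46 
                              ┗━━━━━━━━━━━━━━━
                                              
                                              
                                              
                                              
                                              
                   ┏━━━━━━━━━━━━━━━━━━━━━━━━━┓
             ┏━━━━━━━━━━━━━━━━━━━━━━━━━━┓    ┃
             ┃ CircuitBoard             ┃────┨
             ┠──────────────────────────┨    ┃
             ┃   0 1 2 3 4 5 6 7 8      ┃·   ┃
             ┃0  [.]                    ┃·   ┃
             ┃                          ┃·   ┃


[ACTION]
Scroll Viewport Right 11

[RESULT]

                                              
                                              
                   ┏━━━━━━━━━━━━━━━━━━━━━━━━┓ 
                   ┃ Terminal               ┃ 
                   ┠────────────────────────┨ 
                   ┃$ cat notes.txt         ┃ 
                   ┃key0 = value90          ┃ 
                   ┃key1 = value66          ┃ 
                   ┃key2 = value38          ┃ 
                   ┃key3 = value35          ┃ 
                   ┃key4 = value46          ┃ 
                   ┗━━━━━━━━━━━━━━━━━━━━━━━━┛ 
                                              
                                              
                                              
                                              
                                              
        ┏━━━━━━━━━━━━━━━━━━━━━━━━━┓           
  ┏━━━━━━━━━━━━━━━━━━━━━━━━━━┓    ┃           
  ┃ CircuitBoard             ┃────┨           
  ┠──────────────────────────┨    ┃           
  ┃   0 1 2 3 4 5 6 7 8      ┃·   ┃           
  ┃0  [.]                    ┃·   ┃           
  ┃                          ┃·   ┃           


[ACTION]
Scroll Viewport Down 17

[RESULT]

                                              
                                              
        ┏━━━━━━━━━━━━━━━━━━━━━━━━━┓           
  ┏━━━━━━━━━━━━━━━━━━━━━━━━━━┓    ┃           
  ┃ CircuitBoard             ┃────┨           
  ┠──────────────────────────┨    ┃           
  ┃   0 1 2 3 4 5 6 7 8      ┃·   ┃           
  ┃0  [.]                    ┃·   ┃           
  ┃                          ┃·   ┃           
  ┃1                       L ┃·   ┃           
  ┃                          ┃·   ┃           
  ┃2       C       · ─ ·   · ┃·   ┃           
  ┃                        │ ┃·   ┃           
  ┃3           · ─ ·       · ┃·   ┃           
  ┃                          ┃·   ┃           
  ┃4                         ┃·   ┃           
  ┃                          ┃━━━━┛           
  ┃5                         ┃                
  ┃Cursor: (0,0)             ┃                
  ┃                          ┃                
  ┗━━━━━━━━━━━━━━━━━━━━━━━━━━┛                
                                              
                                              
                                              


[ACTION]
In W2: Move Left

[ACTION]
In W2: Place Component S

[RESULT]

                                              
                                              
        ┏━━━━━━━━━━━━━━━━━━━━━━━━━┓           
  ┏━━━━━━━━━━━━━━━━━━━━━━━━━━┓    ┃           
  ┃ CircuitBoard             ┃────┨           
  ┠──────────────────────────┨    ┃           
  ┃   0 1 2 3 4 5 6 7 8      ┃·   ┃           
  ┃0  [S]                    ┃·   ┃           
  ┃                          ┃·   ┃           
  ┃1                       L ┃·   ┃           
  ┃                          ┃·   ┃           
  ┃2       C       · ─ ·   · ┃·   ┃           
  ┃                        │ ┃·   ┃           
  ┃3           · ─ ·       · ┃·   ┃           
  ┃                          ┃·   ┃           
  ┃4                         ┃·   ┃           
  ┃                          ┃━━━━┛           
  ┃5                         ┃                
  ┃Cursor: (0,0)             ┃                
  ┃                          ┃                
  ┗━━━━━━━━━━━━━━━━━━━━━━━━━━┛                
                                              
                                              
                                              


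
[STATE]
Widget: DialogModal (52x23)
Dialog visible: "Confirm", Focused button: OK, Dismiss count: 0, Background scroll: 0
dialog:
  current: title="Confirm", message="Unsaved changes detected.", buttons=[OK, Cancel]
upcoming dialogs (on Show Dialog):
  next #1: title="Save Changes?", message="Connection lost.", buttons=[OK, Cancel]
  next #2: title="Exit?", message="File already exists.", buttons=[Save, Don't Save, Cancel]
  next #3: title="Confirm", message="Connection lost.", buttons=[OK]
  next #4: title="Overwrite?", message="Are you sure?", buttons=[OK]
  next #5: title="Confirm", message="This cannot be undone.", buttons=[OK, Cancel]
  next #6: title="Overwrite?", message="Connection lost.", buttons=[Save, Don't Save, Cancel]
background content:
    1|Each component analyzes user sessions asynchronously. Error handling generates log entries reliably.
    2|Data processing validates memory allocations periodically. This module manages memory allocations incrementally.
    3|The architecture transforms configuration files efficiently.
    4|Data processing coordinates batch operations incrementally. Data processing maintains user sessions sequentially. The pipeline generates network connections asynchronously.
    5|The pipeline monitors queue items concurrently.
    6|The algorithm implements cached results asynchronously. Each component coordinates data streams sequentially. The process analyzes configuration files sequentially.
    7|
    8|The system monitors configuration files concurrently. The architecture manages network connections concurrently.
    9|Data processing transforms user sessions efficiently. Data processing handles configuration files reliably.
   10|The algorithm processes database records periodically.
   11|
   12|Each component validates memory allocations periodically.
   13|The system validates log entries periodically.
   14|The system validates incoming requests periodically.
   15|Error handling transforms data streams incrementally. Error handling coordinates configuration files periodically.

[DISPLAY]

Each component analyzes user sessions asynchronously
Data processing validates memory allocations periodi
The architecture transforms configuration files effi
Data processing coordinates batch operations increme
The pipeline monitors queue items concurrently.     
The algorithm implements cached results asynchronous
                                                    
The system monitors configuration files concurrently
Data processing transforms user sessions efficiently
The algorit┌───────────────────────────┐ periodicall
           │          Confirm          │            
Each compon│ Unsaved changes detected. │ons periodic
The system │       [OK]  Cancel        │cally.      
The system └───────────────────────────┘eriodically.
Error handling transforms data streams incrementally
                                                    
                                                    
                                                    
                                                    
                                                    
                                                    
                                                    
                                                    


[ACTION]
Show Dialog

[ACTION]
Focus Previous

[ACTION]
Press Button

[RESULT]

Each component analyzes user sessions asynchronously
Data processing validates memory allocations periodi
The architecture transforms configuration files effi
Data processing coordinates batch operations increme
The pipeline monitors queue items concurrently.     
The algorithm implements cached results asynchronous
                                                    
The system monitors configuration files concurrently
Data processing transforms user sessions efficiently
The algorithm processes database records periodicall
                                                    
Each component validates memory allocations periodic
The system validates log entries periodically.      
The system validates incoming requests periodically.
Error handling transforms data streams incrementally
                                                    
                                                    
                                                    
                                                    
                                                    
                                                    
                                                    
                                                    


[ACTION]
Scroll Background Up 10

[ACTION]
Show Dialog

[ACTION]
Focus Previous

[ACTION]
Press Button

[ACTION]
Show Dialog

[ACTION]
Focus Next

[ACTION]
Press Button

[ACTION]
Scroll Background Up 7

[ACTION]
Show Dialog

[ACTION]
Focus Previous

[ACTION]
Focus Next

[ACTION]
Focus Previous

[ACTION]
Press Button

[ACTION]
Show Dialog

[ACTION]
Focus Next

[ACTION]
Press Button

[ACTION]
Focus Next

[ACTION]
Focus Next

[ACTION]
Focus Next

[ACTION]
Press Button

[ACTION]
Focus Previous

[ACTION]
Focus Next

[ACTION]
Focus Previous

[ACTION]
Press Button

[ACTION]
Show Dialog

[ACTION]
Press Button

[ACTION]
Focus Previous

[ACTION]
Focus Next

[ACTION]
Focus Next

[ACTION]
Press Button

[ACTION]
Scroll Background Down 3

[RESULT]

Data processing coordinates batch operations increme
The pipeline monitors queue items concurrently.     
The algorithm implements cached results asynchronous
                                                    
The system monitors configuration files concurrently
Data processing transforms user sessions efficiently
The algorithm processes database records periodicall
                                                    
Each component validates memory allocations periodic
The system validates log entries periodically.      
The system validates incoming requests periodically.
Error handling transforms data streams incrementally
                                                    
                                                    
                                                    
                                                    
                                                    
                                                    
                                                    
                                                    
                                                    
                                                    
                                                    


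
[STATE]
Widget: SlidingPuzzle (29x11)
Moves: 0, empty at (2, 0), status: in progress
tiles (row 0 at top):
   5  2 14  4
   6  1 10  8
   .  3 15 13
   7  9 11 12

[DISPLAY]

┌────┬────┬────┬────┐        
│  5 │  2 │ 14 │  4 │        
├────┼────┼────┼────┤        
│  6 │  1 │ 10 │  8 │        
├────┼────┼────┼────┤        
│    │  3 │ 15 │ 13 │        
├────┼────┼────┼────┤        
│  7 │  9 │ 11 │ 12 │        
└────┴────┴────┴────┘        
Moves: 0                     
                             


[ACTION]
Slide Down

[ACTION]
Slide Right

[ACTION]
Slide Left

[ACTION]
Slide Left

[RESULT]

┌────┬────┬────┬────┐        
│  5 │  2 │ 14 │  4 │        
├────┼────┼────┼────┤        
│  1 │ 10 │    │  8 │        
├────┼────┼────┼────┤        
│  6 │  3 │ 15 │ 13 │        
├────┼────┼────┼────┤        
│  7 │  9 │ 11 │ 12 │        
└────┴────┴────┴────┘        
Moves: 3                     
                             


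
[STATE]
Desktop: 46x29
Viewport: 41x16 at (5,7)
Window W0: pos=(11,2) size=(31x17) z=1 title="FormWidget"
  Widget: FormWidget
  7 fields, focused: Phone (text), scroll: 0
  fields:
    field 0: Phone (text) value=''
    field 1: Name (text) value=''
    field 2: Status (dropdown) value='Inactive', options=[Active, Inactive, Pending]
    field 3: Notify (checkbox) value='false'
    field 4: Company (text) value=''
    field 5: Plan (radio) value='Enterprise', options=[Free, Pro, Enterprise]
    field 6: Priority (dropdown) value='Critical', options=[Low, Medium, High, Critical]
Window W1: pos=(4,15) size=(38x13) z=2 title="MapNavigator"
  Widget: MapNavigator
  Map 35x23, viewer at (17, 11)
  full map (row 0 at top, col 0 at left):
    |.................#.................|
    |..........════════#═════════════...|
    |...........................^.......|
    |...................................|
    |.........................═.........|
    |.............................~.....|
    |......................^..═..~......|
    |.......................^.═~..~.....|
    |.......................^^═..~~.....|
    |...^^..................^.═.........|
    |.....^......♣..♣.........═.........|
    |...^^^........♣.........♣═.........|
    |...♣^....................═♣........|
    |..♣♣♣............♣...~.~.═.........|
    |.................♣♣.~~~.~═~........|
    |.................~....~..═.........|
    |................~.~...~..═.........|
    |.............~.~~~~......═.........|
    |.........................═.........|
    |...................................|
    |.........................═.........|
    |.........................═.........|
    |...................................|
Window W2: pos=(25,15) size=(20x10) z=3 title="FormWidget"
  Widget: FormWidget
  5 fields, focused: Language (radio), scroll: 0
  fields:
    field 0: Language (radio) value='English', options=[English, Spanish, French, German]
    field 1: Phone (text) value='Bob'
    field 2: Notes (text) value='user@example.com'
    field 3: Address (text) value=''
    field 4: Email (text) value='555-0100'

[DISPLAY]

      ┃  Status:     [Inactive    ▼]┃    
      ┃  Notify:     [ ]            ┃    
      ┃  Company:    [             ]┃    
      ┃  Plan:       ( ) Free  ( ) P┃    
      ┃  Priority:   [Critical    ▼]┃    
      ┃                             ┃    
      ┃                             ┃    
      ┃                             ┃    
━━━━━━━━━━━━━━━━━━━━┏━━━━━━━━━━━━━━━━━━┓ 
 MapNavigator       ┃ FormWidget       ┃ 
────────────────────┠──────────────────┨ 
 ...................┃> Language:   (●) ┃ 
 ...................┃  Phone:      [Bo]┃ 
 ...^^..............┃  Notes:      [us]┃ 
 .....^......♣..♣...┃  Address:    [  ]┃ 
 ...^^^........♣..@.┃  Email:      [55]┃ 


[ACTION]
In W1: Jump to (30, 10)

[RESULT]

      ┃  Status:     [Inactive    ▼]┃    
      ┃  Notify:     [ ]            ┃    
      ┃  Company:    [             ]┃    
      ┃  Plan:       ( ) Free  ( ) P┃    
      ┃  Priority:   [Critical    ▼]┃    
      ┃                             ┃    
      ┃                             ┃    
      ┃                             ┃    
━━━━━━━━━━━━━━━━━━━━┏━━━━━━━━━━━━━━━━━━┓ 
 MapNavigator       ┃ FormWidget       ┃ 
────────────────────┠──────────────────┨ 
..........^..═..~...┃> Language:   (●) ┃ 
...........^.═~..~..┃  Phone:      [Bo]┃ 
...........^^═..~~..┃  Notes:      [us]┃ 
...........^.═......┃  Address:    [  ]┃ 
♣..♣.........═....@.┃  Email:      [55]┃ 


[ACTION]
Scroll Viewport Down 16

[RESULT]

      ┃                             ┃    
      ┃                             ┃    
━━━━━━━━━━━━━━━━━━━━┏━━━━━━━━━━━━━━━━━━┓ 
 MapNavigator       ┃ FormWidget       ┃ 
────────────────────┠──────────────────┨ 
..........^..═..~...┃> Language:   (●) ┃ 
...........^.═~..~..┃  Phone:      [Bo]┃ 
...........^^═..~~..┃  Notes:      [us]┃ 
...........^.═......┃  Address:    [  ]┃ 
♣..♣.........═....@.┃  Email:      [55]┃ 
..♣.........♣═......┃                  ┃ 
.............═♣.....┗━━━━━━━━━━━━━━━━━━┛ 
.....♣...~.~.═.........             ┃    
.....♣♣.~~~.~═~........             ┃    
━━━━━━━━━━━━━━━━━━━━━━━━━━━━━━━━━━━━┛    
                                         


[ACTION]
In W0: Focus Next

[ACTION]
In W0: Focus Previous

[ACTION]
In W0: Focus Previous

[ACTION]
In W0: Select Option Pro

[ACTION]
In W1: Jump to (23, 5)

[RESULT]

      ┃                             ┃    
      ┃                             ┃    
━━━━━━━━━━━━━━━━━━━━┏━━━━━━━━━━━━━━━━━━┓ 
 MapNavigator       ┃ FormWidget       ┃ 
────────────────────┠──────────────────┨ 
.....════════#══════┃> Language:   (●) ┃ 
....................┃  Phone:      [Bo]┃ 
....................┃  Notes:      [us]┃ 
....................┃  Address:    [  ]┃ 
..................@.┃  Email:      [55]┃ 
.................^..┃                  ┃ 
..................^.┗━━━━━━━━━━━━━━━━━━┛ 
..................^^═..~~.....      ┃    
..................^.═.........      ┃    
━━━━━━━━━━━━━━━━━━━━━━━━━━━━━━━━━━━━┛    
                                         


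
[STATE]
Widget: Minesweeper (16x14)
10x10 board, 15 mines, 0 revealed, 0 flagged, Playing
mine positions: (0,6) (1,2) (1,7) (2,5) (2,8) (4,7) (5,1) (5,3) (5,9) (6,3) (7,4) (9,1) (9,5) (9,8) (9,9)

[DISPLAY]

■■■■■■■■■■      
■■■■■■■■■■      
■■■■■■■■■■      
■■■■■■■■■■      
■■■■■■■■■■      
■■■■■■■■■■      
■■■■■■■■■■      
■■■■■■■■■■      
■■■■■■■■■■      
■■■■■■■■■■      
                
                
                
                


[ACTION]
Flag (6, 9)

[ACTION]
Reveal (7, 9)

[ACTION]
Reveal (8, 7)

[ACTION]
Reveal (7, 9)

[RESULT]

■■■■■■■■■■      
■■■■■■■■■■      
■■■■■■■■■■      
■■■■112■■■      
■■■■1 1■■■      
■■■■2 112■      
■■■■31  11      
■■■■■1          
■■■■■21122      
■■■■■■■■■■      
                
                
                
                


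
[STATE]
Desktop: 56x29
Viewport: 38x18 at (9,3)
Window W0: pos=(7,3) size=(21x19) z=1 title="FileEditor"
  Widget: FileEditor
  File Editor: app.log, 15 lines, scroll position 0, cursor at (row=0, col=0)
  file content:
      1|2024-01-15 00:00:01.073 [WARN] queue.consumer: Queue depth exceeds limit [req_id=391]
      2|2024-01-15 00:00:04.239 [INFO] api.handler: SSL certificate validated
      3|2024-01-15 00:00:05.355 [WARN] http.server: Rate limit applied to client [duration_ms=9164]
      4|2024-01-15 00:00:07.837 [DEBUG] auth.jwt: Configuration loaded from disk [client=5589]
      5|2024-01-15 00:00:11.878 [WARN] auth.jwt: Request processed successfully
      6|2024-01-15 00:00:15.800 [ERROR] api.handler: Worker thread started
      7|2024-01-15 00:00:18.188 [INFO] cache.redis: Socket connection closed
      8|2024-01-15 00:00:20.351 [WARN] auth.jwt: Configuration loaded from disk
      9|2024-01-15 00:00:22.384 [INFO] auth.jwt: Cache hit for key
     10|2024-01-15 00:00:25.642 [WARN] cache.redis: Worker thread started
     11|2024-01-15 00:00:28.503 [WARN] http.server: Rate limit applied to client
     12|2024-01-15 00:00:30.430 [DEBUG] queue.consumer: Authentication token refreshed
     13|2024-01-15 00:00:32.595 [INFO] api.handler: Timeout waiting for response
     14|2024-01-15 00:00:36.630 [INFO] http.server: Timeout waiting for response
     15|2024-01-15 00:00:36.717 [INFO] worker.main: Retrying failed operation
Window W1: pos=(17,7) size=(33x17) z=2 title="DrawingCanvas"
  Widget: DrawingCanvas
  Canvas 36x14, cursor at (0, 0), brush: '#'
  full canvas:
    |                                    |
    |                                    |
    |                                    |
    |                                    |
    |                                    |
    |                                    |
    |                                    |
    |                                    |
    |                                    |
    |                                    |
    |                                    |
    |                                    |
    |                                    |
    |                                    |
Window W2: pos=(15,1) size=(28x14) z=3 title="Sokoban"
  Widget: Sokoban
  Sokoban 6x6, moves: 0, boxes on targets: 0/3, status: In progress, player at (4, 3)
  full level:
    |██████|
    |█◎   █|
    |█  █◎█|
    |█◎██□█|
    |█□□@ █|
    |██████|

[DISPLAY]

━━━━━━┠──────────────────────────┨    
FileEd┃██████                    ┃    
──────┃█◎   █                    ┃    
024-01┃█  █◎█                    ┃    
024-01┃█◎██□█                    ┃━━━━
024-01┃█□□@ █                    ┃    
024-01┃██████                    ┃────
024-01┃Moves: 0  0/3             ┃    
024-01┃                          ┃    
024-01┃                          ┃    
024-01┃                          ┃    
024-01┗━━━━━━━━━━━━━━━━━━━━━━━━━━┛    
024-01-1┃                             
024-01-1┃                             
024-01-1┃                             
024-01-1┃                             
024-01-1┃                             
024-01-1┃                             


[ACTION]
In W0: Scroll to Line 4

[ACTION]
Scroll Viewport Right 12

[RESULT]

────────────────────────┨             
████                    ┃             
   █                    ┃             
 █◎█                    ┃             
██□█                    ┃━━━━━━┓      
□@ █                    ┃      ┃      
████                    ┃──────┨      
ves: 0  0/3             ┃      ┃      
                        ┃      ┃      
                        ┃      ┃      
                        ┃      ┃      
━━━━━━━━━━━━━━━━━━━━━━━━┛      ┃      
                               ┃      
                               ┃      
                               ┃      
                               ┃      
                               ┃      
                               ┃      


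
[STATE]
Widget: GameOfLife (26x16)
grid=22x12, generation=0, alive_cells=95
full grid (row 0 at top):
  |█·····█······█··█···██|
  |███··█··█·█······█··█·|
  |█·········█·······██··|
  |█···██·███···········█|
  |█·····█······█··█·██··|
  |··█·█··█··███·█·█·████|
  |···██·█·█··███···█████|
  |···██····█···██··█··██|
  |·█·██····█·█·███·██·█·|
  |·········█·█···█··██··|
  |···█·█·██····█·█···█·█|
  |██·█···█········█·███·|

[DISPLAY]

Gen: 0                    
█·····█······█··█···██    
███··█··█·█······█··█·    
█·········█·······██··    
█···██·███···········█    
█·····█······█··█·██··    
··█·█··█··███·█·█·████    
···██·█·█··███···█████    
···██····█···██··█··██    
·█·██····█·█·███·██·█·    
·········█·█···█··██··    
···█·█·██····█·█···█·█    
██·█···█········█·███·    
                          
                          
                          


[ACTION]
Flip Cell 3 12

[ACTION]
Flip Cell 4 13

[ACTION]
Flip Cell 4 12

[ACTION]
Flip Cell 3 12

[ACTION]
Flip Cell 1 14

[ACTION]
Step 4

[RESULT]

Gen: 4                    
··················█·█·    
·····█··············█·    
····██···········██··█    
···█············█···██    
···███····█·█····█·███    
···········█···███····    
··██············█·····    
···█··········██······    
·█·█·········█··██····    
█···█████····█···██···    
·██·█··██····█···█·█··    
·······█······███·█···    
                          
                          
                          


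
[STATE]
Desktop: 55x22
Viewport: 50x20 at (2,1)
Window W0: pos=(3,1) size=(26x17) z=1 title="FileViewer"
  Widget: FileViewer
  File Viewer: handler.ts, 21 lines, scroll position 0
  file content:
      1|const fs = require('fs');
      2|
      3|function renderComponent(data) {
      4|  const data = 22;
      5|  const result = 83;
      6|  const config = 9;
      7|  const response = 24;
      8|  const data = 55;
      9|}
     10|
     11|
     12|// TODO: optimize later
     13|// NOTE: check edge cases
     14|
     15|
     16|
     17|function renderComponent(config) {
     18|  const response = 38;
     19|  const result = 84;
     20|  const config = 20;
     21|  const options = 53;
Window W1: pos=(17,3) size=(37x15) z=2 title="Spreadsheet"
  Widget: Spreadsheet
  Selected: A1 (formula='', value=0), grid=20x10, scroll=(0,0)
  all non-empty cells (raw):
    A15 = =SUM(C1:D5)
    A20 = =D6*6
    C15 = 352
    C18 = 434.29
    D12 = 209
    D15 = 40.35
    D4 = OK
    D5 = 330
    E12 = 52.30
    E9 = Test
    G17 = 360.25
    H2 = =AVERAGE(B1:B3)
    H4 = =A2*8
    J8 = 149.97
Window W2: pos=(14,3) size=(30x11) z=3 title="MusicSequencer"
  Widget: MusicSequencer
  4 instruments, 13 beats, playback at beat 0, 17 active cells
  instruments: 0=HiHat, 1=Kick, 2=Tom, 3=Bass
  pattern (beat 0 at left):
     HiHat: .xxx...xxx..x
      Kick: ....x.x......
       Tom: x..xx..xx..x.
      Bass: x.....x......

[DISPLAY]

 ┏━━━━━━━━━━━━━━━━━━━━━━━━┓                       
 ┃ FileViewer             ┃                       
 ┠──────────┏━━━━━━━━━━━━━━━━━━━━━━━━━━━━┓━━━━━━━━
 ┃const fs =┃ MusicSequencer             ┃        
 ┃          ┠────────────────────────────┨────────
 ┃function r┃      ▼123456789012         ┃        
 ┃  const da┃ HiHat·███···███··█         ┃     D  
 ┃  const re┃  Kick····█·█······         ┃--------
 ┃  const co┃   Tom█··██··██··█·         ┃ 0      
 ┃  const re┃  Bass█·····█······         ┃ 0      
 ┃  const da┃                            ┃ 0      
 ┃}         ┃                            ┃ 0OK    
 ┃          ┗━━━━━━━━━━━━━━━━━━━━━━━━━━━━┛ 0     3
 ┃             ┃  6        0       0       0      
 ┃// TODO: opti┃  7        0       0       0      
 ┃// NOTE: chec┃  8        0       0       0      
 ┗━━━━━━━━━━━━━┗━━━━━━━━━━━━━━━━━━━━━━━━━━━━━━━━━━
                                                  
                                                  
                                                  


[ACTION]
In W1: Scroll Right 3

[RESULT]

 ┏━━━━━━━━━━━━━━━━━━━━━━━━┓                       
 ┃ FileViewer             ┃                       
 ┠──────────┏━━━━━━━━━━━━━━━━━━━━━━━━━━━━┓━━━━━━━━
 ┃const fs =┃ MusicSequencer             ┃        
 ┃          ┠────────────────────────────┨────────
 ┃function r┃      ▼123456789012         ┃        
 ┃  const da┃ HiHat·███···███··█         ┃     G  
 ┃  const re┃  Kick····█·█······         ┃--------
 ┃  const co┃   Tom█··██··██··█·         ┃ 0      
 ┃  const re┃  Bass█·····█······         ┃ 0      
 ┃  const da┃                            ┃ 0      
 ┃}         ┃                            ┃ 0      
 ┃          ┗━━━━━━━━━━━━━━━━━━━━━━━━━━━━┛ 0      
 ┃             ┃  6        0       0       0      
 ┃// TODO: opti┃  7        0       0       0      
 ┃// NOTE: chec┃  8        0       0       0      
 ┗━━━━━━━━━━━━━┗━━━━━━━━━━━━━━━━━━━━━━━━━━━━━━━━━━
                                                  
                                                  
                                                  


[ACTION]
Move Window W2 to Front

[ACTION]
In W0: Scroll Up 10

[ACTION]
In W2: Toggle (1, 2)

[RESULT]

 ┏━━━━━━━━━━━━━━━━━━━━━━━━┓                       
 ┃ FileViewer             ┃                       
 ┠──────────┏━━━━━━━━━━━━━━━━━━━━━━━━━━━━┓━━━━━━━━
 ┃const fs =┃ MusicSequencer             ┃        
 ┃          ┠────────────────────────────┨────────
 ┃function r┃      ▼123456789012         ┃        
 ┃  const da┃ HiHat·███···███··█         ┃     G  
 ┃  const re┃  Kick··█·█·█······         ┃--------
 ┃  const co┃   Tom█··██··██··█·         ┃ 0      
 ┃  const re┃  Bass█·····█······         ┃ 0      
 ┃  const da┃                            ┃ 0      
 ┃}         ┃                            ┃ 0      
 ┃          ┗━━━━━━━━━━━━━━━━━━━━━━━━━━━━┛ 0      
 ┃             ┃  6        0       0       0      
 ┃// TODO: opti┃  7        0       0       0      
 ┃// NOTE: chec┃  8        0       0       0      
 ┗━━━━━━━━━━━━━┗━━━━━━━━━━━━━━━━━━━━━━━━━━━━━━━━━━
                                                  
                                                  
                                                  
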